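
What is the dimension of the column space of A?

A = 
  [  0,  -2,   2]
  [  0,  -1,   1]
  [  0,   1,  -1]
Row reduce:
R2 → R2 - (1/2)·R1
R3 → R3 + (1/2)·R1
REF = 
  [  0,  -2,   2]
  [  0,   0,   0]
  [  0,   0,   0]
Pivot columns: 2 → 1 pivot.
dim(Col(A)) = number of pivot columns = 1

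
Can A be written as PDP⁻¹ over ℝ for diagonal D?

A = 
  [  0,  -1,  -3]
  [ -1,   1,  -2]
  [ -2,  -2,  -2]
Yes

Characteristic polynomial: det(λI - A) = λ³ + λ² - 13λ + 14
Testing integer divisors of the constant term: p(2) = 0, so (λ - 2) is a factor:
p(λ) = (λ - 2)(λ² + 3λ - 7)
λ² + 3λ - 7 = 0  ⇒  λ = (-3 ± √((3)² - 4·(-7)))/2 = (-3 ± √(37))/2
  = (-3 + √37)/2,  (-3 - √37)/2
Eigenvalues: 2, (-3 + √37)/2, (-3 - √37)/2  (≈ 2, 1.541, -4.541)
The two irrational eigenvalues are distinct (simple), so each has alg. mult. = geom. mult. = 1.
λ=2: alg. mult. = 1, geom. mult. = 3 - rank(A - (2)I) = 3 - 2 = 1
Sum of geometric multiplicities equals n, so A has n independent eigenvectors.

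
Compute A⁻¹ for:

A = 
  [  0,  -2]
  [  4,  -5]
det(A) = (0)(-5) - (-2)(4) = 8
For a 2×2 matrix, A⁻¹ = (1/det(A)) · [[d, -b], [-c, a]]
    = (1/8) · [[-5, 2], [-4, 0]]

A⁻¹ = 
  [-5/8,  1/4]
  [-1/2,    0]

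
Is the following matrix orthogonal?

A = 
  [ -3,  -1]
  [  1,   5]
No

AᵀA = 
  [ 10,   8]
  [  8,  26]
≠ I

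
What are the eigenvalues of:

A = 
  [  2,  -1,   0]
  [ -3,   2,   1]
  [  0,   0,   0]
λ = 0, 2 + √3, 2 - √3  (≈ 0, 3.732, 0.2679)

Characteristic polynomial: det(λI - A) = λ³ - 4λ² + λ
The constant term is 0, so λ = 0 is a root: p(λ) = λ(λ² - 4λ + 1)
λ² - 4λ + 1 = 0  ⇒  λ = (4 ± √((-4)² - 4·(1)))/2 = (4 ± √(12))/2
  = 2 + √3,  2 - √3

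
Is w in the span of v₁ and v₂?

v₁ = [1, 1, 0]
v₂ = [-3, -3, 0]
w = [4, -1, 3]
No

Form the augmented matrix and row-reduce:
[v₁|v₂|w] = 
  [  1,  -3,   4]
  [  1,  -3,  -1]
  [  0,   0,   3]
R2 → R2 - (1)·R1
R3 → R3 + (3/5)·R2
REF = 
  [  1,  -3,   4]
  [  0,   0,  -5]
  [  0,   0,   0]

Row 2 reads [0 0 | -5], i.e. 0 = -5, so the system is inconsistent and w ∉ span{v₁, v₂}.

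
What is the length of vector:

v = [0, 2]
2

||v||₂ = √((0)² + (2)²) = √4 = 2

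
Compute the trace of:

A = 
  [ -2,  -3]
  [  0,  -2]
-4

tr(A) = -2 + -2 = -4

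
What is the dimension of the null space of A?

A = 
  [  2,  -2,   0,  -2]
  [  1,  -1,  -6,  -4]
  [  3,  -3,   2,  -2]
nullity(A) = 2

Row reduce:
R2 → R2 - (1/2)·R1
R3 → R3 - (3/2)·R1
R3 → R3 + (1/3)·R2
REF = 
  [  2,  -2,   0,  -2]
  [  0,   0,  -6,  -3]
  [  0,   0,   0,   0]
Pivot columns: 1, 3 → 2 pivots.
rank(A) = 2, so nullity(A) = 4 - 2 = 2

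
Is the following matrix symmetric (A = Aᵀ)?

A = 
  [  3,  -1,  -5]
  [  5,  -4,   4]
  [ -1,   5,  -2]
No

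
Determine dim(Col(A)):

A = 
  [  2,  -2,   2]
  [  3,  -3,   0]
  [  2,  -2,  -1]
dim(Col(A)) = 2

Row reduce:
R2 → R2 - (3/2)·R1
R3 → R3 - (1)·R1
R3 → R3 - (1)·R2
REF = 
  [  2,  -2,   2]
  [  0,   0,  -3]
  [  0,   0,   0]
Pivot columns: 1, 3 → 2 pivots.
dim(Col(A)) = number of pivot columns = 2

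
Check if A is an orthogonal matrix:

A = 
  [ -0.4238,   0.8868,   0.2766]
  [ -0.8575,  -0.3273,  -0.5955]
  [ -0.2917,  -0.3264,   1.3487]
No

AᵀA = 
  [  1,   0,   0]
  [  0,   1.0001,   0]
  [  0,   0,   2.2501]
≠ I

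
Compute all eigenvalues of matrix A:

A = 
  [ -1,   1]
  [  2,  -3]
λ = -2 + √3, -2 - √3  (≈ -0.2679, -3.732)

tr(A) = -4, det(A) = 1
Characteristic polynomial: λ² - tr(A)λ + det(A) = λ² + 4λ + 1
λ² + 4λ + 1 = 0  ⇒  λ = (-4 ± √((4)² - 4·(1)))/2 = (-4 ± √(12))/2
  = -2 + √3,  -2 - √3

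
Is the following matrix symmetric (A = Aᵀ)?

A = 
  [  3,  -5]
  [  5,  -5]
No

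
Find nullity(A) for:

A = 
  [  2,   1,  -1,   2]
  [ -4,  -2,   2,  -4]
nullity(A) = 3

Row reduce:
R2 → R2 + (2)·R1
REF = 
  [  2,   1,  -1,   2]
  [  0,   0,   0,   0]
Pivot columns: 1 → 1 pivot.
rank(A) = 1, so nullity(A) = 4 - 1 = 3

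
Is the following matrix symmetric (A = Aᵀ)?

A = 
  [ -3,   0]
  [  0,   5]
Yes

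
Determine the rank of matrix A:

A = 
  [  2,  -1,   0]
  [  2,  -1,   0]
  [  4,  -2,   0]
Row reduce:
R2 → R2 - (1)·R1
R3 → R3 - (2)·R1
REF = 
  [  2,  -1,   0]
  [  0,   0,   0]
  [  0,   0,   0]
Pivot columns: 1 → 1 pivot.

rank(A) = 1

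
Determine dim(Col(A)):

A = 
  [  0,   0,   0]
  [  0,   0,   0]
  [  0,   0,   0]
Row reduce:
(no row operations needed)
REF = 
  [  0,   0,   0]
  [  0,   0,   0]
  [  0,   0,   0]
Pivot columns: none → 0 pivots.
dim(Col(A)) = number of pivot columns = 0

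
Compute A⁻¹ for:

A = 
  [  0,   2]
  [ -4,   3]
det(A) = (0)(3) - (2)(-4) = 8
For a 2×2 matrix, A⁻¹ = (1/det(A)) · [[d, -b], [-c, a]]
    = (1/8) · [[3, -2], [4, 0]]

A⁻¹ = 
  [ 3/8, -1/4]
  [ 1/2,    0]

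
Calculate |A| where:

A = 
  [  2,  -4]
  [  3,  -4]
4

For a 2×2 matrix, det = ad - bc = (2)(-4) - (-4)(3) = 4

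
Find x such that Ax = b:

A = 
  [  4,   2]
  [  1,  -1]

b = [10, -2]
x = [1, 3]

Row reduce the augmented matrix [A|b]:
R2 → R2 - (1/4)·R1
REF = 
  [   4,    2,   10]
  [   0, -3/2, -9/2]

Back-substitution:
x₂ = (-9/2) / (-3/2) = 3
x₁ = (10 - (2)(3)) / 4 = 1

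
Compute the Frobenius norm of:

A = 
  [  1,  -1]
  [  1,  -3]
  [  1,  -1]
||A||_F = 3.742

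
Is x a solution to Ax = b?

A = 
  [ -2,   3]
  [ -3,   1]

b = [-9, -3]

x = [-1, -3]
No

Ax = [-7, 0] ≠ b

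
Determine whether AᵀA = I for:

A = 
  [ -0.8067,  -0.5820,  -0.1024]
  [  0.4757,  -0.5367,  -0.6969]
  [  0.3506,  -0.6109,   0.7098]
Yes

AᵀA = 
  [  1,   0,  -0.0001]
  [  0,   1,   0]
  [ -0.0001,   0,   1]
≈ I (equal to I up to the 4-dp rounding of the entries)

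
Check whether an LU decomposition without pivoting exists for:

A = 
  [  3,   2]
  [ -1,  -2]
Yes.
A[1,1] = 3 ≠ 0, so Gaussian elimination proceeds without a row swap: multiplier ℓ₂₁ = (-1)/(3) = -1/3, and U[2,2] = -2 - (-1/3)(2) = -4/3.
L = 
  [   1,    0]
  [-1/3,    1]
U = 
  [   3,    2]
  [   0, -4/3]
Check row 2 of LU: [(-1/3)(3), (-1/3)(2) + (-4/3)] = [-1, -2] = row 2 of A ✓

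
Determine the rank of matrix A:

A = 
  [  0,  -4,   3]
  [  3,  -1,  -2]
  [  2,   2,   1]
Row reduce:
Swap R1 ↔ R2
R3 → R3 - (2/3)·R1
R3 → R3 + (2/3)·R2
REF = 
  [   3,   -1,   -2]
  [   0,   -4,    3]
  [   0,    0, 13/3]
Pivot columns: 1, 2, 3 → 3 pivots.

rank(A) = 3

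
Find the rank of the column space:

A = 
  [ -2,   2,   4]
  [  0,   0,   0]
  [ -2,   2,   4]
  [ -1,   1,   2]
dim(Col(A)) = 1

Row reduce:
R3 → R3 - (1)·R1
R4 → R4 - (1/2)·R1
REF = 
  [ -2,   2,   4]
  [  0,   0,   0]
  [  0,   0,   0]
  [  0,   0,   0]
Pivot columns: 1 → 1 pivot.
dim(Col(A)) = number of pivot columns = 1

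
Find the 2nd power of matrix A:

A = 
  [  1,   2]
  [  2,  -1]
A² = A·A:
A²[1,1] = (1)(1) + (2)(2) = 5
A²[1,2] = (1)(2) + (2)(-1) = 0
A²[2,1] = (2)(1) + (-1)(2) = 0
A²[2,2] = (2)(2) + (-1)(-1) = 5
A² = 
  [  5,   0]
  [  0,   5]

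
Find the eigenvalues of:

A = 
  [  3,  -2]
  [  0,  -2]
tr(A) = 1, det(A) = -6
Characteristic polynomial: λ² - tr(A)λ + det(A) = λ² - λ - 6
λ² - λ - 6 = (λ + 2)(λ - 3)

λ = 3, -2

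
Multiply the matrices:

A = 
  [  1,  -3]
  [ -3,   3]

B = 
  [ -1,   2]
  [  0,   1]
AB = 
  [ -1,  -1]
  [  3,  -3]

A is 2×2 and B is 2×2, so AB is 2×2. Each entry is (row of A)·(column of B):
AB[1,1] = (1)(-1) + (-3)(0) = -1
AB[1,2] = (1)(2) + (-3)(1) = -1
AB[2,1] = (-3)(-1) + (3)(0) = 3
AB[2,2] = (-3)(2) + (3)(1) = -3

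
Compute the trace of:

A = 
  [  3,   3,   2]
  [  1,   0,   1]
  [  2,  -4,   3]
6

tr(A) = 3 + 0 + 3 = 6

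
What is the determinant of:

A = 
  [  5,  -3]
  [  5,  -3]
0

For a 2×2 matrix, det = ad - bc = (5)(-3) - (-3)(5) = 0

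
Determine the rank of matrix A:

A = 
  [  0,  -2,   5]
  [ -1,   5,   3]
Row reduce:
Swap R1 ↔ R2
REF = 
  [ -1,   5,   3]
  [  0,  -2,   5]
Pivot columns: 1, 2 → 2 pivots.

rank(A) = 2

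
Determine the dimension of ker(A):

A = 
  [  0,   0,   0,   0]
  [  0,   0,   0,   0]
nullity(A) = 4

Row reduce:
(no row operations needed)
REF = 
  [  0,   0,   0,   0]
  [  0,   0,   0,   0]
Pivot columns: none → 0 pivots.
rank(A) = 0, so nullity(A) = 4 - 0 = 4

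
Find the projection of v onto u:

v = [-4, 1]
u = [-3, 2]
proj_u(v) = [-42/13, 28/13]

v·u = (-4)(-3) + (1)(2) = 14
u·u = (-3)² + (2)² = 13
proj_u(v) = (v·u / u·u) × u = (14/13) × u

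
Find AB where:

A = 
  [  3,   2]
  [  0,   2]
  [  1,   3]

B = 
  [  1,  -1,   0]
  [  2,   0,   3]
AB = 
  [  7,  -3,   6]
  [  4,   0,   6]
  [  7,  -1,   9]

A is 3×2 and B is 2×3, so AB is 3×3. Each entry is (row of A)·(column of B):
AB[1,1] = (3)(1) + (2)(2) = 7
AB[1,2] = (3)(-1) + (2)(0) = -3
AB[1,3] = (3)(0) + (2)(3) = 6
AB[2,1] = (0)(1) + (2)(2) = 4
AB[2,2] = (0)(-1) + (2)(0) = 0
AB[2,3] = (0)(0) + (2)(3) = 6
AB[3,1] = (1)(1) + (3)(2) = 7
AB[3,2] = (1)(-1) + (3)(0) = -1
AB[3,3] = (1)(0) + (3)(3) = 9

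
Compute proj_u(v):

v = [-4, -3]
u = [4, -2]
v·u = (-4)(4) + (-3)(-2) = -10
u·u = (4)² + (-2)² = 20
proj_u(v) = (v·u / u·u) × u = (-10/20) × u = (-1/2) × u

proj_u(v) = [-2, 1]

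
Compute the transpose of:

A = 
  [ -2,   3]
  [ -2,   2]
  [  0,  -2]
Aᵀ = 
  [ -2,  -2,   0]
  [  3,   2,  -2]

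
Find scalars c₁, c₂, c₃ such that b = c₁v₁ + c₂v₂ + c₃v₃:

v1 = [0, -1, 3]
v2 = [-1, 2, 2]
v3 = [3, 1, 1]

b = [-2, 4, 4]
c1 = 0, c2 = 2, c3 = 0

b = 0·v1 + 2·v2 + 0·v3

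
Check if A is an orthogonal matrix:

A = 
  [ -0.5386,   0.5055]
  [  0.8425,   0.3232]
No

AᵀA = 
  [  0.9999,   0]
  [  0,   0.3600]
≠ I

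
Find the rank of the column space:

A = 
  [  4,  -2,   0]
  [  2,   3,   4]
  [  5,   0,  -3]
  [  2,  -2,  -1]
dim(Col(A)) = 3

Row reduce:
R2 → R2 - (1/2)·R1
R3 → R3 - (5/4)·R1
R4 → R4 - (1/2)·R1
R3 → R3 - (5/8)·R2
R4 → R4 + (1/4)·R2
REF = 
  [    4,    -2,     0]
  [    0,     4,     4]
  [    0,     0, -11/2]
  [    0,     0,     0]
Pivot columns: 1, 2, 3 → 3 pivots.
dim(Col(A)) = number of pivot columns = 3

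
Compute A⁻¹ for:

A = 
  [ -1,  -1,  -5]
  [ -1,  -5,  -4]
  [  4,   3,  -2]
det(A) = (-1)·((-5)(-2) - (-4)(3)) - (-1)·((-1)(-2) - (-4)(4)) + (-5)·((-1)(3) - (-5)(4))
  = (-1)(22) - (-1)(18) + (-5)(17)
  = -89
det(A) = -89 ≠ 0, so A is invertible.

Cofactors Cᵢⱼ = (-1)ⁱ⁺ʲ·Mᵢⱼ:
C = 
  [ 22, -18,  17]
  [-17,  22,  -1]
  [-21,   1,   4]

adj(A) = Cᵀ:
adj(A) = 
  [ 22, -17, -21]
  [-18,  22,   1]
  [ 17,  -1,   4]

A⁻¹ = (-1/89) · adj(A):
A⁻¹ = 
  [-22/89,  17/89,  21/89]
  [ 18/89, -22/89,  -1/89]
  [-17/89,   1/89,  -4/89]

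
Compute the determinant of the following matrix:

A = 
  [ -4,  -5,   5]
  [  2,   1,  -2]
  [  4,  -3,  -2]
2

Cofactor expansion along row 1:
det(A) = (-4)·((1)(-2) - (-2)(-3)) - (-5)·((2)(-2) - (-2)(4)) + (5)·((2)(-3) - (1)(4))
  = (-4)(-8) - (-5)(4) + (5)(-10)
  = 2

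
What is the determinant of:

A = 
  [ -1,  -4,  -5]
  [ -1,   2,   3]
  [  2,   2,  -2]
24

Cofactor expansion along row 1:
det(A) = (-1)·((2)(-2) - (3)(2)) - (-4)·((-1)(-2) - (3)(2)) + (-5)·((-1)(2) - (2)(2))
  = (-1)(-10) - (-4)(-4) + (-5)(-6)
  = 24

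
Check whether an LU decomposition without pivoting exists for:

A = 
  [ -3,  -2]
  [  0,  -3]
Yes.
A[1,1] = -3 ≠ 0, so Gaussian elimination proceeds without a row swap: multiplier ℓ₂₁ = (0)/(-3) = 0, and U[2,2] = -3 - (0)(-2) = -3.
L = 
  [  1,   0]
  [  0,   1]
U = 
  [ -3,  -2]
  [  0,  -3]
Check row 2 of LU: [(0)(-3), (0)(-2) + (-3)] = [0, -3] = row 2 of A ✓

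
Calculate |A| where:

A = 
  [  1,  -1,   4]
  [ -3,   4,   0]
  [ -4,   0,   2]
66

Cofactor expansion along row 1:
det(A) = (1)·((4)(2) - (0)(0)) - (-1)·((-3)(2) - (0)(-4)) + (4)·((-3)(0) - (4)(-4))
  = (1)(8) - (-1)(-6) + (4)(16)
  = 66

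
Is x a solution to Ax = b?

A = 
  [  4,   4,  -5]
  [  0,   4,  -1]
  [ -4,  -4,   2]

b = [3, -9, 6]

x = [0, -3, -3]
Yes

Ax = [3, -9, 6] = b ✓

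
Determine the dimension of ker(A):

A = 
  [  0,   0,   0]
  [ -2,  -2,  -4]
nullity(A) = 2

Row reduce:
Swap R1 ↔ R2
REF = 
  [ -2,  -2,  -4]
  [  0,   0,   0]
Pivot columns: 1 → 1 pivot.
rank(A) = 1, so nullity(A) = 3 - 1 = 2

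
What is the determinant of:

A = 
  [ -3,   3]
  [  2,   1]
For a 2×2 matrix, det = ad - bc = (-3)(1) - (3)(2) = -9

det(A) = -9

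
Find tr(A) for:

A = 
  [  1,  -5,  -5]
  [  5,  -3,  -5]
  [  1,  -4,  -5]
-7

tr(A) = 1 + -3 + -5 = -7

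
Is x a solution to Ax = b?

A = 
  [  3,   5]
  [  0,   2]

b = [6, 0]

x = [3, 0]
No

Ax = [9, 0] ≠ b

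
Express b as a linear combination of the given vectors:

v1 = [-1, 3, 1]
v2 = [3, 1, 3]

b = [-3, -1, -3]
c1 = 0, c2 = -1

b = 0·v1 + -1·v2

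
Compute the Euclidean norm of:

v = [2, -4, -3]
5.385

||v||₂ = √((2)² + (-4)² + (-3)²) = √29 = 5.385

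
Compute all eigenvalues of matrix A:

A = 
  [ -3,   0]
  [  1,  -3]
λ = -3, -3

tr(A) = -6, det(A) = 9
Characteristic polynomial: λ² - tr(A)λ + det(A) = λ² + 6λ + 9
λ² + 6λ + 9 = (λ + 3)²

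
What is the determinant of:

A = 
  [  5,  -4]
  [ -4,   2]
-6

For a 2×2 matrix, det = ad - bc = (5)(2) - (-4)(-4) = -6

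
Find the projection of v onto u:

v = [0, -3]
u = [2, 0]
v·u = (0)(2) + (-3)(0) = 0
u·u = (2)² + (0)² = 4
proj_u(v) = (v·u / u·u) × u = (0/4) × u = (0) × u

proj_u(v) = [0, 0]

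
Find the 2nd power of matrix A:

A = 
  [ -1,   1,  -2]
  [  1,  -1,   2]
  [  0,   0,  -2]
A² = A·A:
A²[1,1] = (-1)(-1) + (1)(1) + (-2)(0) = 2
A²[1,2] = (-1)(1) + (1)(-1) + (-2)(0) = -2
A²[1,3] = (-1)(-2) + (1)(2) + (-2)(-2) = 8
A²[2,1] = (1)(-1) + (-1)(1) + (2)(0) = -2
A²[2,2] = (1)(1) + (-1)(-1) + (2)(0) = 2
A²[2,3] = (1)(-2) + (-1)(2) + (2)(-2) = -8
A²[3,1] = (0)(-1) + (0)(1) + (-2)(0) = 0
A²[3,2] = (0)(1) + (0)(-1) + (-2)(0) = 0
A²[3,3] = (0)(-2) + (0)(2) + (-2)(-2) = 4
A² = 
  [  2,  -2,   8]
  [ -2,   2,  -8]
  [  0,   0,   4]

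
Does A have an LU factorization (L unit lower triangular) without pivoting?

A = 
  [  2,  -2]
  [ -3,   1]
Yes.
A[1,1] = 2 ≠ 0, so Gaussian elimination proceeds without a row swap: multiplier ℓ₂₁ = (-3)/(2) = -3/2, and U[2,2] = 1 - (-3/2)(-2) = -2.
L = 
  [   1,    0]
  [-3/2,    1]
U = 
  [  2,  -2]
  [  0,  -2]
Check row 2 of LU: [(-3/2)(2), (-3/2)(-2) + (-2)] = [-3, 1] = row 2 of A ✓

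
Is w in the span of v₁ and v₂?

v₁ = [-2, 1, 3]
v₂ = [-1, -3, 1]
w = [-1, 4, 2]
Yes

Form the augmented matrix and row-reduce:
[v₁|v₂|w] = 
  [ -2,  -1,  -1]
  [  1,  -3,   4]
  [  3,   1,   2]
R2 → R2 + (1/2)·R1
R3 → R3 + (3/2)·R1
R3 → R3 - (1/7)·R2
REF = 
  [  -2,   -1,   -1]
  [   0, -7/2,  7/2]
  [   0,    0,    0]

No row of the form [0 0 | nonzero], so the system is consistent. Back-substitution gives c₁ = 1, c₂ = -1: w = (1)·v₁ + (-1)·v₂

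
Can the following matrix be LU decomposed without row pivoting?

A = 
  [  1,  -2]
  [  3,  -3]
Yes.
A[1,1] = 1 ≠ 0, so Gaussian elimination proceeds without a row swap: multiplier ℓ₂₁ = (3)/(1) = 3, and U[2,2] = -3 - (3)(-2) = 3.
L = 
  [  1,   0]
  [  3,   1]
U = 
  [  1,  -2]
  [  0,   3]
Check row 2 of LU: [(3)(1), (3)(-2) + 3] = [3, -3] = row 2 of A ✓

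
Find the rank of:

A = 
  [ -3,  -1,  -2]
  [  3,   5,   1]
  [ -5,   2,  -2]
Row reduce:
R2 → R2 + (1)·R1
R3 → R3 - (5/3)·R1
R3 → R3 - (11/12)·R2
REF = 
  [ -3,  -1,  -2]
  [  0,   4,  -1]
  [  0,   0, 9/4]
Pivot columns: 1, 2, 3 → 3 pivots.

rank(A) = 3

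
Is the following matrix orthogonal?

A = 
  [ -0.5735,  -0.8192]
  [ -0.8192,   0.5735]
Yes

AᵀA = 
  [  1,   0]
  [  0,   1]
≈ I (equal to I up to the 4-dp rounding of the entries)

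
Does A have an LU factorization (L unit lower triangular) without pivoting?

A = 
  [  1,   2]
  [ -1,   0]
Yes.
A[1,1] = 1 ≠ 0, so Gaussian elimination proceeds without a row swap: multiplier ℓ₂₁ = (-1)/(1) = -1, and U[2,2] = 0 - (-1)(2) = 2.
L = 
  [  1,   0]
  [ -1,   1]
U = 
  [  1,   2]
  [  0,   2]
Check row 2 of LU: [(-1)(1), (-1)(2) + 2] = [-1, 0] = row 2 of A ✓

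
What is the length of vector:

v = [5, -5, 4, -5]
9.539

||v||₂ = √((5)² + (-5)² + (4)² + (-5)²) = √91 = 9.539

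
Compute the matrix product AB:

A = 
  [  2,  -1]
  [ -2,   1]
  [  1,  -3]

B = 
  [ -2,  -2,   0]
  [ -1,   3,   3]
AB = 
  [ -3,  -7,  -3]
  [  3,   7,   3]
  [  1, -11,  -9]

A is 3×2 and B is 2×3, so AB is 3×3. Each entry is (row of A)·(column of B):
AB[1,1] = (2)(-2) + (-1)(-1) = -3
AB[1,2] = (2)(-2) + (-1)(3) = -7
AB[1,3] = (2)(0) + (-1)(3) = -3
AB[2,1] = (-2)(-2) + (1)(-1) = 3
AB[2,2] = (-2)(-2) + (1)(3) = 7
AB[2,3] = (-2)(0) + (1)(3) = 3
AB[3,1] = (1)(-2) + (-3)(-1) = 1
AB[3,2] = (1)(-2) + (-3)(3) = -11
AB[3,3] = (1)(0) + (-3)(3) = -9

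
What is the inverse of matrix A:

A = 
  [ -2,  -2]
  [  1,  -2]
det(A) = (-2)(-2) - (-2)(1) = 6
For a 2×2 matrix, A⁻¹ = (1/det(A)) · [[d, -b], [-c, a]]
    = (1/6) · [[-2, 2], [-1, -2]]

A⁻¹ = 
  [-1/3,  1/3]
  [-1/6, -1/3]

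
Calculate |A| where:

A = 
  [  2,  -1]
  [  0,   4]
8

For a 2×2 matrix, det = ad - bc = (2)(4) - (-1)(0) = 8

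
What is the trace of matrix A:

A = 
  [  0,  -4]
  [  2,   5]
5

tr(A) = 0 + 5 = 5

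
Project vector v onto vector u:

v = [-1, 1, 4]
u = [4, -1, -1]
proj_u(v) = [-2, 1/2, 1/2]

v·u = (-1)(4) + (1)(-1) + (4)(-1) = -9
u·u = (4)² + (-1)² + (-1)² = 18
proj_u(v) = (v·u / u·u) × u = (-9/18) × u = (-1/2) × u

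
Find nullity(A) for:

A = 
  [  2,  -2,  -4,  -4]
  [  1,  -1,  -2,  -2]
nullity(A) = 3

Row reduce:
R2 → R2 - (1/2)·R1
REF = 
  [  2,  -2,  -4,  -4]
  [  0,   0,   0,   0]
Pivot columns: 1 → 1 pivot.
rank(A) = 1, so nullity(A) = 4 - 1 = 3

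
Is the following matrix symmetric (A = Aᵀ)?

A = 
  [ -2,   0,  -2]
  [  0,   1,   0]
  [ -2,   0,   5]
Yes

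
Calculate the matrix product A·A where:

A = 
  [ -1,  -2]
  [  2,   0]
A² = A·A:
A²[1,1] = (-1)(-1) + (-2)(2) = -3
A²[1,2] = (-1)(-2) + (-2)(0) = 2
A²[2,1] = (2)(-1) + (0)(2) = -2
A²[2,2] = (2)(-2) + (0)(0) = -4
A² = 
  [ -3,   2]
  [ -2,  -4]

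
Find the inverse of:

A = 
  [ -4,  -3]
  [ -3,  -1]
det(A) = (-4)(-1) - (-3)(-3) = -5
For a 2×2 matrix, A⁻¹ = (1/det(A)) · [[d, -b], [-c, a]]
    = (-1/5) · [[-1, 3], [3, -4]]

A⁻¹ = 
  [ 1/5, -3/5]
  [-3/5,  4/5]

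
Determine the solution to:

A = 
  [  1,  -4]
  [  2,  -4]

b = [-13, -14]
Row reduce the augmented matrix [A|b]:
R2 → R2 - (2)·R1
REF = 
  [  1,  -4, -13]
  [  0,   4,  12]

Back-substitution:
x₂ = 12 / 4 = 3
x₁ = (-13 - (-4)(3)) / 1 = -1

x = [-1, 3]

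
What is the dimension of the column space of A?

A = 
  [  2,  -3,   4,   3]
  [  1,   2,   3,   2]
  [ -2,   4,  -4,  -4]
dim(Col(A)) = 3

Row reduce:
R2 → R2 - (1/2)·R1
R3 → R3 + (1)·R1
R3 → R3 - (2/7)·R2
REF = 
  [   2,   -3,    4,    3]
  [   0,  7/2,    1,  1/2]
  [   0,    0, -2/7, -8/7]
Pivot columns: 1, 2, 3 → 3 pivots.
dim(Col(A)) = number of pivot columns = 3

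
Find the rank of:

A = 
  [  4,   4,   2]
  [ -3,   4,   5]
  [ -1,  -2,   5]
rank(A) = 3

Row reduce:
R2 → R2 + (3/4)·R1
R3 → R3 + (1/4)·R1
R3 → R3 + (1/7)·R2
REF = 
  [   4,    4,    2]
  [   0,    7, 13/2]
  [   0,    0, 45/7]
Pivot columns: 1, 2, 3 → 3 pivots.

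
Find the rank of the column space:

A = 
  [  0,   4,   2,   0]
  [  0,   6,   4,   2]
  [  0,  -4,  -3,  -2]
Row reduce:
R2 → R2 - (3/2)·R1
R3 → R3 + (1)·R1
R3 → R3 + (1)·R2
REF = 
  [  0,   4,   2,   0]
  [  0,   0,   1,   2]
  [  0,   0,   0,   0]
Pivot columns: 2, 3 → 2 pivots.
dim(Col(A)) = number of pivot columns = 2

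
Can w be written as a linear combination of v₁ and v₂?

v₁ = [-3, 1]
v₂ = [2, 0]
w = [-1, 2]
Yes

Form the augmented matrix and row-reduce:
[v₁|v₂|w] = 
  [ -3,   2,  -1]
  [  1,   0,   2]
R2 → R2 + (1/3)·R1
REF = 
  [ -3,   2,  -1]
  [  0, 2/3, 5/3]

No row of the form [0 0 | nonzero], so the system is consistent. Back-substitution gives c₁ = 2, c₂ = 5/2: w = (2)·v₁ + (5/2)·v₂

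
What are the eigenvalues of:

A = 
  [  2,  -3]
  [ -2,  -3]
tr(A) = -1, det(A) = -12
Characteristic polynomial: λ² - tr(A)λ + det(A) = λ² + λ - 12
λ² + λ - 12 = (λ + 4)(λ - 3)

λ = 3, -4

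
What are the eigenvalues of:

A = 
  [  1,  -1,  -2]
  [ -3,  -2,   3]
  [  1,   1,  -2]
Characteristic polynomial: det(λI - A) = λ³ + 3λ² - 4λ - 6
Testing integer divisors of the constant term: p(-1) = 0, so (λ + 1) is a factor:
p(λ) = (λ + 1)(λ² + 2λ - 6)
λ² + 2λ - 6 = 0  ⇒  λ = (-2 ± √((2)² - 4·(-6)))/2 = (-2 ± √(28))/2
  = -1 + √7,  -1 - √7

λ = -1, -1 + √7, -1 - √7  (≈ -1, 1.646, -3.646)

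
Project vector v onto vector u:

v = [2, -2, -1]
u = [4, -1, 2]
proj_u(v) = [32/21, -8/21, 16/21]

v·u = (2)(4) + (-2)(-1) + (-1)(2) = 8
u·u = (4)² + (-1)² + (2)² = 21
proj_u(v) = (v·u / u·u) × u = (8/21) × u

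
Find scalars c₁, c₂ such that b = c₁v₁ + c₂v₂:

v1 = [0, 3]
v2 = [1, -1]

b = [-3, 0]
c1 = -1, c2 = -3

b = -1·v1 + -3·v2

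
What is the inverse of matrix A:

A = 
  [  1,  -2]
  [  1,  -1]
det(A) = (1)(-1) - (-2)(1) = 1
For a 2×2 matrix, A⁻¹ = (1/det(A)) · [[d, -b], [-c, a]]
    = (1) · [[-1, 2], [-1, 1]]

A⁻¹ = 
  [ -1,   2]
  [ -1,   1]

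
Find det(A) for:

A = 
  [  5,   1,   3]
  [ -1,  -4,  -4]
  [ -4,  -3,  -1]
-64

Cofactor expansion along row 1:
det(A) = (5)·((-4)(-1) - (-4)(-3)) - (1)·((-1)(-1) - (-4)(-4)) + (3)·((-1)(-3) - (-4)(-4))
  = (5)(-8) - (1)(-15) + (3)(-13)
  = -64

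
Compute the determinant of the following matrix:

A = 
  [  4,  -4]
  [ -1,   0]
For a 2×2 matrix, det = ad - bc = (4)(0) - (-4)(-1) = -4

det(A) = -4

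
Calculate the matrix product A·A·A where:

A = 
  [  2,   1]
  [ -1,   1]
A² = A·A:
A²[1,1] = (2)(2) + (1)(-1) = 3
A²[1,2] = (2)(1) + (1)(1) = 3
A²[2,1] = (-1)(2) + (1)(-1) = -3
A²[2,2] = (-1)(1) + (1)(1) = 0
A² = 
  [  3,   3]
  [ -3,   0]

A^3 = A^2·A:
A^3[1,1] = (3)(2) + (3)(-1) = 3
A^3[1,2] = (3)(1) + (3)(1) = 6
A^3[2,1] = (-3)(2) + (0)(-1) = -6
A^3[2,2] = (-3)(1) + (0)(1) = -3
A^3 = 
  [  3,   6]
  [ -6,  -3]

Therefore
A^3 = 
  [  3,   6]
  [ -6,  -3]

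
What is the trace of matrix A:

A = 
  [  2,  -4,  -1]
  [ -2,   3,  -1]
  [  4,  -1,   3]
8

tr(A) = 2 + 3 + 3 = 8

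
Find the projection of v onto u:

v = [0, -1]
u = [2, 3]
proj_u(v) = [-6/13, -9/13]

v·u = (0)(2) + (-1)(3) = -3
u·u = (2)² + (3)² = 13
proj_u(v) = (v·u / u·u) × u = (-3/13) × u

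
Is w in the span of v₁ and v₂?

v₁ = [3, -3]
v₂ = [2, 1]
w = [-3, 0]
Yes

Form the augmented matrix and row-reduce:
[v₁|v₂|w] = 
  [  3,   2,  -3]
  [ -3,   1,   0]
R2 → R2 + (1)·R1
REF = 
  [  3,   2,  -3]
  [  0,   3,  -3]

No row of the form [0 0 | nonzero], so the system is consistent. Back-substitution gives c₁ = -1/3, c₂ = -1: w = (-1/3)·v₁ + (-1)·v₂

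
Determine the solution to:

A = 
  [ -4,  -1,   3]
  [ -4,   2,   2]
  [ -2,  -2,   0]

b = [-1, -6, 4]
Row reduce the augmented matrix [A|b]:
R2 → R2 - (1)·R1
R3 → R3 - (1/2)·R1
R3 → R3 + (1/2)·R2
REF = 
  [ -4,  -1,   3,  -1]
  [  0,   3,  -1,  -5]
  [  0,   0,  -2,   2]

Back-substitution:
x₃ = 2 / (-2) = -1
x₂ = (-5 - (-1)(-1)) / 3 = -2
x₁ = (-1 - (-1)(-2) - (3)(-1)) / (-4) = 0

x = [0, -2, -1]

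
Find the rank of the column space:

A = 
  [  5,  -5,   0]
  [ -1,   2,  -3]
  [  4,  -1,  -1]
Row reduce:
R2 → R2 + (1/5)·R1
R3 → R3 - (4/5)·R1
R3 → R3 - (3)·R2
REF = 
  [  5,  -5,   0]
  [  0,   1,  -3]
  [  0,   0,   8]
Pivot columns: 1, 2, 3 → 3 pivots.
dim(Col(A)) = number of pivot columns = 3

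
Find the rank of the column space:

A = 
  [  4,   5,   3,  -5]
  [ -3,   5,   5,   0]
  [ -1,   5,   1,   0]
dim(Col(A)) = 3

Row reduce:
R2 → R2 + (3/4)·R1
R3 → R3 + (1/4)·R1
R3 → R3 - (5/7)·R2
REF = 
  [    4,     5,     3,    -5]
  [    0,  35/4,  29/4, -15/4]
  [    0,     0, -24/7,  10/7]
Pivot columns: 1, 2, 3 → 3 pivots.
dim(Col(A)) = number of pivot columns = 3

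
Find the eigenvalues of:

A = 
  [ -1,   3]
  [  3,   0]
tr(A) = -1, det(A) = -9
Characteristic polynomial: λ² - tr(A)λ + det(A) = λ² + λ - 9
λ² + λ - 9 = 0  ⇒  λ = (-1 ± √((1)² - 4·(-9)))/2 = (-1 ± √(37))/2
  = (-1 + √37)/2,  (-1 - √37)/2

λ = (-1 + √37)/2, (-1 - √37)/2  (≈ 2.541, -3.541)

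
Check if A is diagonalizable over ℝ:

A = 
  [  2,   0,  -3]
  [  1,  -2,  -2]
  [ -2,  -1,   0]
Yes

Characteristic polynomial: det(λI - A) = λ³ - 12λ - 11
Testing integer divisors of the constant term: p(-1) = 0, so (λ + 1) is a factor:
p(λ) = (λ + 1)(λ² - λ - 11)
λ² - λ - 11 = 0  ⇒  λ = (1 ± √((-1)² - 4·(-11)))/2 = (1 ± √(45))/2
  = (1 + 3√5)/2,  (1 - 3√5)/2
Eigenvalues: -1, (1 + 3√5)/2, (1 - 3√5)/2  (≈ -1, 3.854, -2.854)
The two irrational eigenvalues are distinct (simple), so each has alg. mult. = geom. mult. = 1.
λ=-1: alg. mult. = 1, geom. mult. = 3 - rank(A - (-1)I) = 3 - 2 = 1
Sum of geometric multiplicities equals n, so A has n independent eigenvectors.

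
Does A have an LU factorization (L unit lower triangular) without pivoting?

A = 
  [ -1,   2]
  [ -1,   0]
Yes.
A[1,1] = -1 ≠ 0, so Gaussian elimination proceeds without a row swap: multiplier ℓ₂₁ = (-1)/(-1) = 1, and U[2,2] = 0 - (1)(2) = -2.
L = 
  [  1,   0]
  [  1,   1]
U = 
  [ -1,   2]
  [  0,  -2]
Check row 2 of LU: [(1)(-1), (1)(2) + (-2)] = [-1, 0] = row 2 of A ✓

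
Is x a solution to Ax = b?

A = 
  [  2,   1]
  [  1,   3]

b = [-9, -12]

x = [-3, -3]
Yes

Ax = [-9, -12] = b ✓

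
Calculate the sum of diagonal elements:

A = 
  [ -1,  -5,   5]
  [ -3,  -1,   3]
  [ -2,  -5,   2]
0

tr(A) = -1 + -1 + 2 = 0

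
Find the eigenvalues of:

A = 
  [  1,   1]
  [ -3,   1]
λ = 1 + i√3, 1 - i√3  (≈ 1 + 1.732i, 1 - 1.732i)

tr(A) = 2, det(A) = 4
Characteristic polynomial: λ² - tr(A)λ + det(A) = λ² - 2λ + 4
λ² - 2λ + 4 = 0  ⇒  λ = (2 ± √((-2)² - 4·(4)))/2 = (2 ± √(-12))/2
  = 1 + i√3,  1 - i√3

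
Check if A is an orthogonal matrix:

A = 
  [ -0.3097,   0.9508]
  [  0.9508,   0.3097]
Yes

AᵀA = 
  [  0.9999,   0]
  [  0,   0.9999]
≈ I (equal to I up to the 4-dp rounding of the entries)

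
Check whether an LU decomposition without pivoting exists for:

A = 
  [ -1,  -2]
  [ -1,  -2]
Yes.
A[1,1] = -1 ≠ 0, so Gaussian elimination proceeds without a row swap: multiplier ℓ₂₁ = (-1)/(-1) = 1, and U[2,2] = -2 - (1)(-2) = 0.
L = 
  [  1,   0]
  [  1,   1]
U = 
  [ -1,  -2]
  [  0,   0]
Check row 2 of LU: [(1)(-1), (1)(-2) + 0] = [-1, -2] = row 2 of A ✓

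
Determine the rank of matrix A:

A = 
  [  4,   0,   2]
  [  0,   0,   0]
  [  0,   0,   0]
Row reduce:
(no row operations needed)
REF = 
  [  4,   0,   2]
  [  0,   0,   0]
  [  0,   0,   0]
Pivot columns: 1 → 1 pivot.

rank(A) = 1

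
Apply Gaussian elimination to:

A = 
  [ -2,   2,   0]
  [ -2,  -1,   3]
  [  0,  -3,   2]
Row operations:
R2 → R2 - (1)·R1
R3 → R3 - (1)·R2

Resulting echelon form:
REF = 
  [ -2,   2,   0]
  [  0,  -3,   3]
  [  0,   0,  -1]

Rank = 3 (number of non-zero pivot rows).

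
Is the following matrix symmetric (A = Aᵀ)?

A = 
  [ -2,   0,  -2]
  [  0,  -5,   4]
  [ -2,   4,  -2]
Yes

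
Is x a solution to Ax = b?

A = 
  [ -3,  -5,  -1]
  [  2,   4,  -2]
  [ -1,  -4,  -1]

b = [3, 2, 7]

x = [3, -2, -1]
No

Ax = [2, 0, 6] ≠ b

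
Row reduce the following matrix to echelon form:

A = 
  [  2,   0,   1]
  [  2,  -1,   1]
Row operations:
R2 → R2 - (1)·R1

Resulting echelon form:
REF = 
  [  2,   0,   1]
  [  0,  -1,   0]

Rank = 2 (number of non-zero pivot rows).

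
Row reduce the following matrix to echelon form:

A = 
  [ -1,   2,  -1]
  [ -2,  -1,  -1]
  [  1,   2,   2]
Row operations:
R2 → R2 - (2)·R1
R3 → R3 + (1)·R1
R3 → R3 + (4/5)·R2

Resulting echelon form:
REF = 
  [ -1,   2,  -1]
  [  0,  -5,   1]
  [  0,   0, 9/5]

Rank = 3 (number of non-zero pivot rows).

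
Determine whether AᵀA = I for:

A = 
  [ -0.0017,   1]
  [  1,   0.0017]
Yes

AᵀA = 
  [  1,   0]
  [  0,   1]
≈ I (equal to I up to the 4-dp rounding of the entries)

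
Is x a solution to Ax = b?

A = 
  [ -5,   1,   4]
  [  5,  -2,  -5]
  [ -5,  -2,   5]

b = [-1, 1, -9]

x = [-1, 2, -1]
No

Ax = [3, -4, -4] ≠ b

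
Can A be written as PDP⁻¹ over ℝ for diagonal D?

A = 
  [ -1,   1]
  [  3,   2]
Yes

tr(A) = 1, det(A) = -5
Characteristic polynomial: λ² - tr(A)λ + det(A) = λ² - λ - 5
λ² - λ - 5 = 0  ⇒  λ = (1 ± √((-1)² - 4·(-5)))/2 = (1 ± √(21))/2
  = (1 + √21)/2,  (1 - √21)/2
Eigenvalues: (1 + √21)/2, (1 - √21)/2  (≈ 2.791, -1.791)
The two irrational eigenvalues are distinct (simple), so each has alg. mult. = geom. mult. = 1.
Sum of geometric multiplicities equals n, so A has n independent eigenvectors.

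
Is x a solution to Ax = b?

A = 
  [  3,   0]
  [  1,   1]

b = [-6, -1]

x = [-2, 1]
Yes

Ax = [-6, -1] = b ✓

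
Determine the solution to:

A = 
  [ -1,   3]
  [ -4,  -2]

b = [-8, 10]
x = [-1, -3]

Row reduce the augmented matrix [A|b]:
R2 → R2 - (4)·R1
REF = 
  [ -1,   3,  -8]
  [  0, -14,  42]

Back-substitution:
x₂ = 42 / (-14) = -3
x₁ = (-8 - (3)(-3)) / (-1) = -1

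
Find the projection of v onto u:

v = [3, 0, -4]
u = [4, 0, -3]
proj_u(v) = [96/25, 0, -72/25]

v·u = (3)(4) + (0)(0) + (-4)(-3) = 24
u·u = (4)² + (0)² + (-3)² = 25
proj_u(v) = (v·u / u·u) × u = (24/25) × u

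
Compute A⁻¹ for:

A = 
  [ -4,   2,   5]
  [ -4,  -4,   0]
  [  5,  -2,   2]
det(A) = (-4)·((-4)(2) - (0)(-2)) - (2)·((-4)(2) - (0)(5)) + (5)·((-4)(-2) - (-4)(5))
  = (-4)(-8) - (2)(-8) + (5)(28)
  = 188
det(A) = 188 ≠ 0, so A is invertible.

Cofactors Cᵢⱼ = (-1)ⁱ⁺ʲ·Mᵢⱼ:
C = 
  [ -8,   8,  28]
  [-14, -33,   2]
  [ 20, -20,  24]

adj(A) = Cᵀ:
adj(A) = 
  [ -8, -14,  20]
  [  8, -33, -20]
  [ 28,   2,  24]

A⁻¹ = (1/188) · adj(A):
A⁻¹ = 
  [  -2/47,   -7/94,    5/47]
  [   2/47, -33/188,   -5/47]
  [   7/47,    1/94,    6/47]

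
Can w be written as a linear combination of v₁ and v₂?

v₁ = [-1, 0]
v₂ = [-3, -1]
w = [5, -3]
Yes

Form the augmented matrix and row-reduce:
[v₁|v₂|w] = 
  [ -1,  -3,   5]
  [  0,  -1,  -3]
(already in echelon form — no row operations needed)

No row of the form [0 0 | nonzero], so the system is consistent. Back-substitution gives c₁ = -14, c₂ = 3: w = (-14)·v₁ + (3)·v₂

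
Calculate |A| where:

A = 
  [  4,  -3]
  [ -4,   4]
4

For a 2×2 matrix, det = ad - bc = (4)(4) - (-3)(-4) = 4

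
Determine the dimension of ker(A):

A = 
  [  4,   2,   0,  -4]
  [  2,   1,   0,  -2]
nullity(A) = 3

Row reduce:
R2 → R2 - (1/2)·R1
REF = 
  [  4,   2,   0,  -4]
  [  0,   0,   0,   0]
Pivot columns: 1 → 1 pivot.
rank(A) = 1, so nullity(A) = 4 - 1 = 3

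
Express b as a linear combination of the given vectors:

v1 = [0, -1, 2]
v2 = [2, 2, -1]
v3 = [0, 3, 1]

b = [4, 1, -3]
c1 = 0, c2 = 2, c3 = -1

b = 0·v1 + 2·v2 + -1·v3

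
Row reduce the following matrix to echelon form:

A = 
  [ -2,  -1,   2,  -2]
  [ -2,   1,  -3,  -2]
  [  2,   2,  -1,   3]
Row operations:
R2 → R2 - (1)·R1
R3 → R3 + (1)·R1
R3 → R3 - (1/2)·R2

Resulting echelon form:
REF = 
  [ -2,  -1,   2,  -2]
  [  0,   2,  -5,   0]
  [  0,   0, 7/2,   1]

Rank = 3 (number of non-zero pivot rows).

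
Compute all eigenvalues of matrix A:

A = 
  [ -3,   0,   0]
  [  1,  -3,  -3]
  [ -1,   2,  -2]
λ = -3, (-5 + i√23)/2, (-5 - i√23)/2  (≈ -3, -2.5 + 2.398i, -2.5 - 2.398i)

Characteristic polynomial: det(λI - A) = λ³ + 8λ² + 27λ + 36
Testing integer divisors of the constant term: p(-3) = 0, so (λ + 3) is a factor:
p(λ) = (λ + 3)(λ² + 5λ + 12)
λ² + 5λ + 12 = 0  ⇒  λ = (-5 ± √((5)² - 4·(12)))/2 = (-5 ± √(-23))/2
  = (-5 + i√23)/2,  (-5 - i√23)/2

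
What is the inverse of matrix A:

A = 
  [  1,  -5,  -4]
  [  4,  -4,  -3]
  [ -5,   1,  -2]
det(A) = (1)·((-4)(-2) - (-3)(1)) - (-5)·((4)(-2) - (-3)(-5)) + (-4)·((4)(1) - (-4)(-5))
  = (1)(11) - (-5)(-23) + (-4)(-16)
  = -40
det(A) = -40 ≠ 0, so A is invertible.

Cofactors Cᵢⱼ = (-1)ⁱ⁺ʲ·Mᵢⱼ:
C = 
  [ 11,  23, -16]
  [-14, -22,  24]
  [ -1, -13,  16]

adj(A) = Cᵀ:
adj(A) = 
  [ 11, -14,  -1]
  [ 23, -22, -13]
  [-16,  24,  16]

A⁻¹ = (-1/40) · adj(A):
A⁻¹ = 
  [-11/40,   7/20,   1/40]
  [-23/40,  11/20,  13/40]
  [   2/5,   -3/5,   -2/5]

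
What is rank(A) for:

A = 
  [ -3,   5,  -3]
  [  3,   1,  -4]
Row reduce:
R2 → R2 + (1)·R1
REF = 
  [ -3,   5,  -3]
  [  0,   6,  -7]
Pivot columns: 1, 2 → 2 pivots.

rank(A) = 2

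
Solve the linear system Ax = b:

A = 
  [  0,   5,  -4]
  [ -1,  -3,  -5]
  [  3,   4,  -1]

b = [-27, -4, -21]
Row reduce the augmented matrix [A|b]:
Swap R1 ↔ R2
R3 → R3 + (3)·R1
R3 → R3 + (1)·R2
REF = 
  [ -1,  -3,  -5,  -4]
  [  0,   5,  -4, -27]
  [  0,   0, -20, -60]

Back-substitution:
x₃ = (-60) / (-20) = 3
x₂ = (-27 - (-4)(3)) / 5 = -3
x₁ = (-4 - (-3)(-3) - (-5)(3)) / (-1) = -2

x = [-2, -3, 3]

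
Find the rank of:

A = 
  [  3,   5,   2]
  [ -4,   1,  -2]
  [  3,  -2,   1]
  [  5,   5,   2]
Row reduce:
R2 → R2 + (4/3)·R1
R3 → R3 - (1)·R1
R4 → R4 - (5/3)·R1
R3 → R3 + (21/23)·R2
R4 → R4 + (10/23)·R2
R4 → R4 - (8/3)·R3
REF = 
  [    3,     5,     2]
  [    0,  23/3,   2/3]
  [    0,     0, -9/23]
  [    0,     0,     0]
Pivot columns: 1, 2, 3 → 3 pivots.

rank(A) = 3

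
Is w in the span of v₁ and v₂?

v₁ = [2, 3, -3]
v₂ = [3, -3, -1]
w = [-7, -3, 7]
Yes

Form the augmented matrix and row-reduce:
[v₁|v₂|w] = 
  [  2,   3,  -7]
  [  3,  -3,  -3]
  [ -3,  -1,   7]
R2 → R2 - (3/2)·R1
R3 → R3 + (3/2)·R1
R3 → R3 + (7/15)·R2
REF = 
  [    2,     3,    -7]
  [    0, -15/2,  15/2]
  [    0,     0,     0]

No row of the form [0 0 | nonzero], so the system is consistent. Back-substitution gives c₁ = -2, c₂ = -1: w = (-2)·v₁ + (-1)·v₂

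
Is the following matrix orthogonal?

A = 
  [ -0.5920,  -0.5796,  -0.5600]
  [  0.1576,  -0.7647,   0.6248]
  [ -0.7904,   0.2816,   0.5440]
Yes

AᵀA = 
  [  1,   0,   0]
  [  0,   1,   0]
  [  0,   0,   0.9999]
≈ I (equal to I up to the 4-dp rounding of the entries)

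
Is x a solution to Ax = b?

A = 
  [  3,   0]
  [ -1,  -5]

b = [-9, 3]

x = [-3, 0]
Yes

Ax = [-9, 3] = b ✓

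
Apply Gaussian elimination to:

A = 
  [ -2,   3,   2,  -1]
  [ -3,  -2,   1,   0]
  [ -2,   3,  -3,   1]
Row operations:
R2 → R2 - (3/2)·R1
R3 → R3 - (1)·R1

Resulting echelon form:
REF = 
  [   -2,     3,     2,    -1]
  [    0, -13/2,    -2,   3/2]
  [    0,     0,    -5,     2]

Rank = 3 (number of non-zero pivot rows).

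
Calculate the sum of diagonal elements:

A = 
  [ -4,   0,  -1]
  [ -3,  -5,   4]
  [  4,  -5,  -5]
-14

tr(A) = -4 + -5 + -5 = -14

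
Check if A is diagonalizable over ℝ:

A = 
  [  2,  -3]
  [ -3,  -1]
Yes

tr(A) = 1, det(A) = -11
Characteristic polynomial: λ² - tr(A)λ + det(A) = λ² - λ - 11
λ² - λ - 11 = 0  ⇒  λ = (1 ± √((-1)² - 4·(-11)))/2 = (1 ± √(45))/2
  = (1 + 3√5)/2,  (1 - 3√5)/2
Eigenvalues: (1 + 3√5)/2, (1 - 3√5)/2  (≈ 3.854, -2.854)
The two irrational eigenvalues are distinct (simple), so each has alg. mult. = geom. mult. = 1.
Sum of geometric multiplicities equals n, so A has n independent eigenvectors.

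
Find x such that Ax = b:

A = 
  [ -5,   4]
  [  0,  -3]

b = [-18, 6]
Row reduce the augmented matrix [A|b]:
(already in echelon form)
REF = 
  [ -5,   4, -18]
  [  0,  -3,   6]

Back-substitution:
x₂ = 6 / (-3) = -2
x₁ = (-18 - (4)(-2)) / (-5) = 2

x = [2, -2]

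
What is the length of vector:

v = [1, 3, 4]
5.099

||v||₂ = √((1)² + (3)² + (4)²) = √26 = 5.099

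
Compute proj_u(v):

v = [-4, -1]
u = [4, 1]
v·u = (-4)(4) + (-1)(1) = -17
u·u = (4)² + (1)² = 17
proj_u(v) = (v·u / u·u) × u = (-17/17) × u = (-1) × u

proj_u(v) = [-4, -1]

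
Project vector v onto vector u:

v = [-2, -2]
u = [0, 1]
proj_u(v) = [0, -2]

v·u = (-2)(0) + (-2)(1) = -2
u·u = (0)² + (1)² = 1
proj_u(v) = (v·u / u·u) × u = (-2/1) × u = (-2) × u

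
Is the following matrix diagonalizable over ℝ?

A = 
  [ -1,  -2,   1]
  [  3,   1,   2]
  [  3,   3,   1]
No

Characteristic polynomial: det(λI - A) = λ³ - λ² - 4λ - 5
By the rational root theorem any rational root is an integer dividing 5; none of those is a root, so p(λ) has no rational roots and hence (being an irreducible cubic) no repeated roots.
Discriminant of the cubic: Δ = -783
Δ < 0 ⇒ one real eigenvalue and a complex-conjugate pair: λ ≈ 2.939, -0.9697 + 0.8721i, -0.9697 - 0.8721i
Has complex eigenvalues (not diagonalizable over ℝ).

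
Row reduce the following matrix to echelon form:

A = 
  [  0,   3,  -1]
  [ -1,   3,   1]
Row operations:
Swap R1 ↔ R2

Resulting echelon form:
REF = 
  [ -1,   3,   1]
  [  0,   3,  -1]

Rank = 2 (number of non-zero pivot rows).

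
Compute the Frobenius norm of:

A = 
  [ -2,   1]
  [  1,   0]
||A||_F = 2.449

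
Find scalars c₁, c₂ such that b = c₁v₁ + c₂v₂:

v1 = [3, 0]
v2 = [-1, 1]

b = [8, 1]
c1 = 3, c2 = 1

b = 3·v1 + 1·v2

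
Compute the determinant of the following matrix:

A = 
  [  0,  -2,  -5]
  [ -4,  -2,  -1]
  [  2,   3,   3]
20

Cofactor expansion along row 1:
det(A) = (0)·((-2)(3) - (-1)(3)) - (-2)·((-4)(3) - (-1)(2)) + (-5)·((-4)(3) - (-2)(2))
  = (0)(-3) - (-2)(-10) + (-5)(-8)
  = 20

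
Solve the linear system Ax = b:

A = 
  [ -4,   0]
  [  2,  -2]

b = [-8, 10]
Row reduce the augmented matrix [A|b]:
R2 → R2 + (1/2)·R1
REF = 
  [ -4,   0,  -8]
  [  0,  -2,   6]

Back-substitution:
x₂ = 6 / (-2) = -3
x₁ = (-8 - (0)(-3)) / (-4) = 2

x = [2, -3]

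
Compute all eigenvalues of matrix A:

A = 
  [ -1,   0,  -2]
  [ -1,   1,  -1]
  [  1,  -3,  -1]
Characteristic polynomial: det(λI - A) = λ³ + λ² - 2λ
The constant term is 0, so λ = 0 is a root: p(λ) = λ(λ² + λ - 2)
λ² + λ - 2 = (λ + 2)(λ - 1)

λ = 0, 1, -2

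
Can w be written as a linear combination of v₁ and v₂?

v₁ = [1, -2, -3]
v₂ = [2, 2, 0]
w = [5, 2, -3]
Yes

Form the augmented matrix and row-reduce:
[v₁|v₂|w] = 
  [  1,   2,   5]
  [ -2,   2,   2]
  [ -3,   0,  -3]
R2 → R2 + (2)·R1
R3 → R3 + (3)·R1
R3 → R3 - (1)·R2
REF = 
  [  1,   2,   5]
  [  0,   6,  12]
  [  0,   0,   0]

No row of the form [0 0 | nonzero], so the system is consistent. Back-substitution gives c₁ = 1, c₂ = 2: w = (1)·v₁ + (2)·v₂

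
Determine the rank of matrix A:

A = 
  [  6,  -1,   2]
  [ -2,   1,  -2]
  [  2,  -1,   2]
Row reduce:
R2 → R2 + (1/3)·R1
R3 → R3 - (1/3)·R1
R3 → R3 + (1)·R2
REF = 
  [   6,   -1,    2]
  [   0,  2/3, -4/3]
  [   0,    0,    0]
Pivot columns: 1, 2 → 2 pivots.

rank(A) = 2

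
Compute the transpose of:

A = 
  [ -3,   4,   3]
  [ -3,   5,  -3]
Aᵀ = 
  [ -3,  -3]
  [  4,   5]
  [  3,  -3]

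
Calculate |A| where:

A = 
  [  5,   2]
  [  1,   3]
For a 2×2 matrix, det = ad - bc = (5)(3) - (2)(1) = 13

det(A) = 13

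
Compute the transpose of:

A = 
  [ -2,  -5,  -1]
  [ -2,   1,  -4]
Aᵀ = 
  [ -2,  -2]
  [ -5,   1]
  [ -1,  -4]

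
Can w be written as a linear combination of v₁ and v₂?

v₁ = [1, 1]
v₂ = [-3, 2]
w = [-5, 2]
Yes

Form the augmented matrix and row-reduce:
[v₁|v₂|w] = 
  [  1,  -3,  -5]
  [  1,   2,   2]
R2 → R2 - (1)·R1
REF = 
  [  1,  -3,  -5]
  [  0,   5,   7]

No row of the form [0 0 | nonzero], so the system is consistent. Back-substitution gives c₁ = -4/5, c₂ = 7/5: w = (-4/5)·v₁ + (7/5)·v₂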